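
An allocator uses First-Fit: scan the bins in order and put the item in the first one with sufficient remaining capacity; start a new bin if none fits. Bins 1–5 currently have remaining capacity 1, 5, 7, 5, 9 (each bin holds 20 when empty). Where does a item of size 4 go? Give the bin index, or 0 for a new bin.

2

Bins with room: bin 2 (5), bin 3 (7), bin 4 (5), bin 5 (9).
The first with room is bin 2.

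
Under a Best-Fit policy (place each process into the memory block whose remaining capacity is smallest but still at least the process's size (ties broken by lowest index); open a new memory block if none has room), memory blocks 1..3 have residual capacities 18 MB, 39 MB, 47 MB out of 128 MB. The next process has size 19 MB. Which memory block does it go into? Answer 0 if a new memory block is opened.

2

Memory blocks with room: memory block 2 (39 MB), memory block 3 (47 MB).
Tightest fit is memory block 2 with 39 MB free.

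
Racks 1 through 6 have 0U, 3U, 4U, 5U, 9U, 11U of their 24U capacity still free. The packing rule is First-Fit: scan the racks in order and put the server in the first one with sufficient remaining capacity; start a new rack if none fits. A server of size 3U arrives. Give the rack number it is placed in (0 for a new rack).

Racks with room: rack 2 (3U), rack 3 (4U), rack 4 (5U), rack 5 (9U), rack 6 (11U).
The first with room is rack 2.

2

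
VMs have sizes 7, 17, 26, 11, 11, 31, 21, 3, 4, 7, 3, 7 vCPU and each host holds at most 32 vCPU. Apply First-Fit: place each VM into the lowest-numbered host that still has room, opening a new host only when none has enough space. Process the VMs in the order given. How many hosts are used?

5 hosts

7 vCPU → host 1 (remaining 25 vCPU)
17 vCPU → host 1 (remaining 8 vCPU)
26 vCPU → host 2 (remaining 6 vCPU)
11 vCPU → host 3 (remaining 21 vCPU)
11 vCPU → host 3 (remaining 10 vCPU)
31 vCPU → host 4 (remaining 1 vCPU)
21 vCPU → host 5 (remaining 11 vCPU)
3 vCPU → host 1 (remaining 5 vCPU)
4 vCPU → host 1 (remaining 1 vCPU)
7 vCPU → host 3 (remaining 3 vCPU)
3 vCPU → host 2 (remaining 3 vCPU)
7 vCPU → host 5 (remaining 4 vCPU)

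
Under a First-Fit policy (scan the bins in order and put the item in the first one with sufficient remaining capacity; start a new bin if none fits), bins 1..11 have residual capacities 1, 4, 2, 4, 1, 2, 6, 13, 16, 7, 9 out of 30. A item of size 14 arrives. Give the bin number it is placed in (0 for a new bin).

Bins with room: bin 9 (16).
The first with room is bin 9.

9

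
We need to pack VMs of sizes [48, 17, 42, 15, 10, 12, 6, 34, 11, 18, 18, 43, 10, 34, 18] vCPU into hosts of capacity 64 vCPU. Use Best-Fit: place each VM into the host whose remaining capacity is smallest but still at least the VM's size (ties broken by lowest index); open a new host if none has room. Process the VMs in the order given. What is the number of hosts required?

6

Put 48 vCPU in host 1; 16 vCPU remain.
Put 17 vCPU in host 2; 47 vCPU remain.
Put 42 vCPU in host 2; 5 vCPU remain.
Put 15 vCPU in host 1; 1 vCPU remain.
Put 10 vCPU in host 3; 54 vCPU remain.
Put 12 vCPU in host 3; 42 vCPU remain.
Put 6 vCPU in host 3; 36 vCPU remain.
Put 34 vCPU in host 3; 2 vCPU remain.
Put 11 vCPU in host 4; 53 vCPU remain.
Put 18 vCPU in host 4; 35 vCPU remain.
Put 18 vCPU in host 4; 17 vCPU remain.
Put 43 vCPU in host 5; 21 vCPU remain.
Put 10 vCPU in host 4; 7 vCPU remain.
Put 34 vCPU in host 6; 30 vCPU remain.
Put 18 vCPU in host 5; 3 vCPU remain.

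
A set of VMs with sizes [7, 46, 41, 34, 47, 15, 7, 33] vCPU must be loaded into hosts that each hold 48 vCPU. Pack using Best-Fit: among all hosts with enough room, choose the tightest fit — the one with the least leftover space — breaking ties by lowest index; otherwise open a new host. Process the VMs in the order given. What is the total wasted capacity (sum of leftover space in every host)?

10

7 vCPU → host 1 (remaining 41 vCPU)
46 vCPU → host 2 (remaining 2 vCPU)
41 vCPU → host 1 (remaining 0 vCPU)
34 vCPU → host 3 (remaining 14 vCPU)
47 vCPU → host 4 (remaining 1 vCPU)
15 vCPU → host 5 (remaining 33 vCPU)
7 vCPU → host 3 (remaining 7 vCPU)
33 vCPU → host 5 (remaining 0 vCPU)
5 hosts × 48 vCPU = 240 vCPU; used 230 vCPU; unused 10 vCPU.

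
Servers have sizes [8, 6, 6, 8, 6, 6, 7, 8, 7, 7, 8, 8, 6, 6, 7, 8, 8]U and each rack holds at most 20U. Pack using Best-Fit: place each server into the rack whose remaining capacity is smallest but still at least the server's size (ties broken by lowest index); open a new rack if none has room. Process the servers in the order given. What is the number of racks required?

rack 1: place 8U, 12U left
rack 1: place 6U, 6U left
rack 1: place 6U, 0U left
rack 2: place 8U, 12U left
rack 2: place 6U, 6U left
rack 2: place 6U, 0U left
rack 3: place 7U, 13U left
rack 3: place 8U, 5U left
rack 4: place 7U, 13U left
rack 4: place 7U, 6U left
rack 5: place 8U, 12U left
rack 5: place 8U, 4U left
rack 4: place 6U, 0U left
rack 6: place 6U, 14U left
rack 6: place 7U, 7U left
rack 7: place 8U, 12U left
rack 7: place 8U, 4U left

7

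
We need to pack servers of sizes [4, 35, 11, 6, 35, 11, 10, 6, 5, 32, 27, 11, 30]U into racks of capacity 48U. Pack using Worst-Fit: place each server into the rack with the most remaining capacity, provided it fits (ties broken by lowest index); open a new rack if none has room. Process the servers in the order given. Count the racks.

4U → rack 1 (remaining 44U)
35U → rack 1 (remaining 9U)
11U → rack 2 (remaining 37U)
6U → rack 2 (remaining 31U)
35U → rack 3 (remaining 13U)
11U → rack 2 (remaining 20U)
10U → rack 2 (remaining 10U)
6U → rack 3 (remaining 7U)
5U → rack 2 (remaining 5U)
32U → rack 4 (remaining 16U)
27U → rack 5 (remaining 21U)
11U → rack 5 (remaining 10U)
30U → rack 6 (remaining 18U)
Final racks: [4,35] [11,6,11,10,5] [35,6] [32] [27,11] [30].

6 racks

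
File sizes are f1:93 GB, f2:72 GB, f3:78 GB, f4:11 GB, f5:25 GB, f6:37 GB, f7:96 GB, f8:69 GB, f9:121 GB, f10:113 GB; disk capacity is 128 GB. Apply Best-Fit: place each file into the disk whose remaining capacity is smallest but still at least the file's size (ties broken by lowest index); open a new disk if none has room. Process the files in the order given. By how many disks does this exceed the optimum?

0

Best-Fit: [93,11] [72,37] [78,25] [96] [69] [121] [113] → 7 disks.
7 files exceed 64 GB (half the capacity), and no two of those can share a disk, so at least 7 disks are needed.
So 7 is already optimal.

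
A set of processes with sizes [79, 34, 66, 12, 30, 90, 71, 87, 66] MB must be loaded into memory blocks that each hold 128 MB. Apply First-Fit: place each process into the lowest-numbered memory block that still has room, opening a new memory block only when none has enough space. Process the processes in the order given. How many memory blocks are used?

memory block 1: place 79 MB, 49 MB left
memory block 1: place 34 MB, 15 MB left
memory block 2: place 66 MB, 62 MB left
memory block 1: place 12 MB, 3 MB left
memory block 2: place 30 MB, 32 MB left
memory block 3: place 90 MB, 38 MB left
memory block 4: place 71 MB, 57 MB left
memory block 5: place 87 MB, 41 MB left
memory block 6: place 66 MB, 62 MB left

6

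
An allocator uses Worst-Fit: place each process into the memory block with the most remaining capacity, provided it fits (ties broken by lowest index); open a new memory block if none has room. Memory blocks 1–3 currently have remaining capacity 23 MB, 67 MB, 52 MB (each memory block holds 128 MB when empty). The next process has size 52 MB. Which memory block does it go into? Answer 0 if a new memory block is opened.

Memory blocks with room: memory block 2 (67 MB), memory block 3 (52 MB).
Most room is memory block 2 with 67 MB free.

2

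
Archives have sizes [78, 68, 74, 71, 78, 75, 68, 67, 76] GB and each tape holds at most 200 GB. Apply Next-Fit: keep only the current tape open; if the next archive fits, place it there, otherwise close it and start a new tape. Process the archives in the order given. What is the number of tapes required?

5

Put 78 GB in tape 1; 122 GB remain.
Put 68 GB in tape 1; 54 GB remain.
Put 74 GB in tape 2; 126 GB remain.
Put 71 GB in tape 2; 55 GB remain.
Put 78 GB in tape 3; 122 GB remain.
Put 75 GB in tape 3; 47 GB remain.
Put 68 GB in tape 4; 132 GB remain.
Put 67 GB in tape 4; 65 GB remain.
Put 76 GB in tape 5; 124 GB remain.
Final tapes: [78,68] [74,71] [78,75] [68,67] [76].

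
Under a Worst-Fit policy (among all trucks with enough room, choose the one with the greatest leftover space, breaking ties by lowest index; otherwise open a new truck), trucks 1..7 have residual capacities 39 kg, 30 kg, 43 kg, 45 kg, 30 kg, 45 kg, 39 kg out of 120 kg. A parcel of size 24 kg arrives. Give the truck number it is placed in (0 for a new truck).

4

Trucks with room: truck 1 (39 kg), truck 2 (30 kg), truck 3 (43 kg), truck 4 (45 kg), truck 5 (30 kg), truck 6 (45 kg), truck 7 (39 kg).
Most room is truck 4 with 45 kg free.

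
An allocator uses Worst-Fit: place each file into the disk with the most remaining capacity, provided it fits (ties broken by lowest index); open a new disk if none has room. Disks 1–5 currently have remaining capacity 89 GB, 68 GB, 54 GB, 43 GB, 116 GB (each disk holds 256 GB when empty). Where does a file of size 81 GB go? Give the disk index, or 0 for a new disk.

5

Disks with room: disk 1 (89 GB), disk 5 (116 GB).
Most room is disk 5 with 116 GB free.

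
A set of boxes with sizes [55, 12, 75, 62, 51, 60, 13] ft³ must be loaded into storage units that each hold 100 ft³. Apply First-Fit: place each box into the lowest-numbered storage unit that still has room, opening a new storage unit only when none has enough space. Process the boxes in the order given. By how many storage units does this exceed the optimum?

First-Fit: [55,12,13] [75] [62] [51] [60] → 5 storage units.
5 boxes exceed 50 ft³ (half the capacity), and no two of those can share a storage unit, so at least 5 storage units are needed.
So 5 is already optimal.

0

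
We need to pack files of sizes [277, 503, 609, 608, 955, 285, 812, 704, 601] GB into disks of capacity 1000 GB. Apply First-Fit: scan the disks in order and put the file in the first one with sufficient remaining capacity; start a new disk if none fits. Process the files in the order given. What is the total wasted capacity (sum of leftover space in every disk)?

1646

Put 277 GB in disk 1; 723 GB remain.
Put 503 GB in disk 1; 220 GB remain.
Put 609 GB in disk 2; 391 GB remain.
Put 608 GB in disk 3; 392 GB remain.
Put 955 GB in disk 4; 45 GB remain.
Put 285 GB in disk 2; 106 GB remain.
Put 812 GB in disk 5; 188 GB remain.
Put 704 GB in disk 6; 296 GB remain.
Put 601 GB in disk 7; 399 GB remain.
7 disks × 1000 GB = 7000 GB; used 5354 GB; unused 1646 GB.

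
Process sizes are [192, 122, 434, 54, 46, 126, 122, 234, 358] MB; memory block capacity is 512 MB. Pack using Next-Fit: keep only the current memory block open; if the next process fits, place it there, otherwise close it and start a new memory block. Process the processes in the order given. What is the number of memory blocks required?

5

Put 192 MB in memory block 1; 320 MB remain.
Put 122 MB in memory block 1; 198 MB remain.
Put 434 MB in memory block 2; 78 MB remain.
Put 54 MB in memory block 2; 24 MB remain.
Put 46 MB in memory block 3; 466 MB remain.
Put 126 MB in memory block 3; 340 MB remain.
Put 122 MB in memory block 3; 218 MB remain.
Put 234 MB in memory block 4; 278 MB remain.
Put 358 MB in memory block 5; 154 MB remain.
Final memory blocks: [192,122] [434,54] [46,126,122] [234] [358].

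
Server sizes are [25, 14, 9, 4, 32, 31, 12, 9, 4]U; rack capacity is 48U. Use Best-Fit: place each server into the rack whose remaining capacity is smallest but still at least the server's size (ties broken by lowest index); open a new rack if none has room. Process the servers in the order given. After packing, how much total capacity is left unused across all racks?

25U → rack 1 (remaining 23U)
14U → rack 1 (remaining 9U)
9U → rack 1 (remaining 0U)
4U → rack 2 (remaining 44U)
32U → rack 2 (remaining 12U)
31U → rack 3 (remaining 17U)
12U → rack 2 (remaining 0U)
9U → rack 3 (remaining 8U)
4U → rack 3 (remaining 4U)
3 racks × 48U = 144U; used 140U; unused 4U.

4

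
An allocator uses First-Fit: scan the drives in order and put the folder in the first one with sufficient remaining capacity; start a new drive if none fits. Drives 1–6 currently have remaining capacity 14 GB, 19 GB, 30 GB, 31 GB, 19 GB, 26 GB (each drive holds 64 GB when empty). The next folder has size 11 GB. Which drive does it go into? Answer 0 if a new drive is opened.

1

Drives with room: drive 1 (14 GB), drive 2 (19 GB), drive 3 (30 GB), drive 4 (31 GB), drive 5 (19 GB), drive 6 (26 GB).
The first with room is drive 1.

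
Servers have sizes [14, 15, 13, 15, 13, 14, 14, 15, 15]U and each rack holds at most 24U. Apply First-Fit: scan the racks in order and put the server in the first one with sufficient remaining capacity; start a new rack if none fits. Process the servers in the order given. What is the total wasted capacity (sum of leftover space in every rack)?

rack 1: place 14U, 10U left
rack 2: place 15U, 9U left
rack 3: place 13U, 11U left
rack 4: place 15U, 9U left
rack 5: place 13U, 11U left
rack 6: place 14U, 10U left
rack 7: place 14U, 10U left
rack 8: place 15U, 9U left
rack 9: place 15U, 9U left
9 racks × 24U = 216U; used 128U; unused 88U.

88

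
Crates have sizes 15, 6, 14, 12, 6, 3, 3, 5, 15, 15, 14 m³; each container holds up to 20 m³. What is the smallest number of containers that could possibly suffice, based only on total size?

6

Total size = 15 + 6 + 14 + 12 + 6 + 3 + 3 + 5 + 15 + 15 + 14 = 108 m³.
⌈108 / 20⌉ = 6.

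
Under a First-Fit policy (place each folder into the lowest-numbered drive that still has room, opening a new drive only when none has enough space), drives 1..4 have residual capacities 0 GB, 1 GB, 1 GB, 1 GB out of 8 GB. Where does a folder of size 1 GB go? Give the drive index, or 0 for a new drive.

Drives with room: drive 2 (1 GB), drive 3 (1 GB), drive 4 (1 GB).
The first with room is drive 2.

2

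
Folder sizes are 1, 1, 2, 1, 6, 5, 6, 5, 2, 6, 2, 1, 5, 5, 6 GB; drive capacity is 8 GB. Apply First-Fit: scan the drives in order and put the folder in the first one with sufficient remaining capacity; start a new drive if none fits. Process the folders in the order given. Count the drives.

1 GB → drive 1 (remaining 7 GB)
1 GB → drive 1 (remaining 6 GB)
2 GB → drive 1 (remaining 4 GB)
1 GB → drive 1 (remaining 3 GB)
6 GB → drive 2 (remaining 2 GB)
5 GB → drive 3 (remaining 3 GB)
6 GB → drive 4 (remaining 2 GB)
5 GB → drive 5 (remaining 3 GB)
2 GB → drive 1 (remaining 1 GB)
6 GB → drive 6 (remaining 2 GB)
2 GB → drive 2 (remaining 0 GB)
1 GB → drive 1 (remaining 0 GB)
5 GB → drive 7 (remaining 3 GB)
5 GB → drive 8 (remaining 3 GB)
6 GB → drive 9 (remaining 2 GB)
Final drives: [1,1,2,1,2,1] [6,2] [5] [6] [5] [6] [5] [5] [6].

9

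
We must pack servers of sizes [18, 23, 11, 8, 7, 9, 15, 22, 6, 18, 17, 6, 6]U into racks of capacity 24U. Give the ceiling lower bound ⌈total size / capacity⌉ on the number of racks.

Total size = 18 + 23 + 11 + 8 + 7 + 9 + 15 + 22 + 6 + 18 + 17 + 6 + 6 = 166U.
⌈166 / 24⌉ = 7.

7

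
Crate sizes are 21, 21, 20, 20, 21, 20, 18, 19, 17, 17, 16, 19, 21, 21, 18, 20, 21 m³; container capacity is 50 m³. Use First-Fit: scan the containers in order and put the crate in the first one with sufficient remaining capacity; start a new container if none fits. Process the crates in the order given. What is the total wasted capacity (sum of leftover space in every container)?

container 1: place 21 m³, 29 m³ left
container 1: place 21 m³, 8 m³ left
container 2: place 20 m³, 30 m³ left
container 2: place 20 m³, 10 m³ left
container 3: place 21 m³, 29 m³ left
container 3: place 20 m³, 9 m³ left
container 4: place 18 m³, 32 m³ left
container 4: place 19 m³, 13 m³ left
container 5: place 17 m³, 33 m³ left
container 5: place 17 m³, 16 m³ left
container 5: place 16 m³, 0 m³ left
container 6: place 19 m³, 31 m³ left
container 6: place 21 m³, 10 m³ left
container 7: place 21 m³, 29 m³ left
container 7: place 18 m³, 11 m³ left
container 8: place 20 m³, 30 m³ left
container 8: place 21 m³, 9 m³ left
8 containers × 50 m³ = 400 m³; used 330 m³; unused 70 m³.

70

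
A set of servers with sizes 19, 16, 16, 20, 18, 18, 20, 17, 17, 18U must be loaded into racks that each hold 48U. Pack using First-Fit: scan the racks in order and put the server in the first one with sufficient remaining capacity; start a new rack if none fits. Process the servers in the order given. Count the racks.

5 racks

Put 19U in rack 1; 29U remain.
Put 16U in rack 1; 13U remain.
Put 16U in rack 2; 32U remain.
Put 20U in rack 2; 12U remain.
Put 18U in rack 3; 30U remain.
Put 18U in rack 3; 12U remain.
Put 20U in rack 4; 28U remain.
Put 17U in rack 4; 11U remain.
Put 17U in rack 5; 31U remain.
Put 18U in rack 5; 13U remain.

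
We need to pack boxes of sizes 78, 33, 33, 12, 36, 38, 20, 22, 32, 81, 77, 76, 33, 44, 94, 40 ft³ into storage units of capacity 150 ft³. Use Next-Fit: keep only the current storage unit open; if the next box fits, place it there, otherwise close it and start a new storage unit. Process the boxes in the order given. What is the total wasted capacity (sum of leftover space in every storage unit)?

78 ft³ → storage unit 1 (remaining 72 ft³)
33 ft³ → storage unit 1 (remaining 39 ft³)
33 ft³ → storage unit 1 (remaining 6 ft³)
12 ft³ → storage unit 2 (remaining 138 ft³)
36 ft³ → storage unit 2 (remaining 102 ft³)
38 ft³ → storage unit 2 (remaining 64 ft³)
20 ft³ → storage unit 2 (remaining 44 ft³)
22 ft³ → storage unit 2 (remaining 22 ft³)
32 ft³ → storage unit 3 (remaining 118 ft³)
81 ft³ → storage unit 3 (remaining 37 ft³)
77 ft³ → storage unit 4 (remaining 73 ft³)
76 ft³ → storage unit 5 (remaining 74 ft³)
33 ft³ → storage unit 5 (remaining 41 ft³)
44 ft³ → storage unit 6 (remaining 106 ft³)
94 ft³ → storage unit 6 (remaining 12 ft³)
40 ft³ → storage unit 7 (remaining 110 ft³)
7 storage units × 150 ft³ = 1050 ft³; used 749 ft³; unused 301 ft³.

301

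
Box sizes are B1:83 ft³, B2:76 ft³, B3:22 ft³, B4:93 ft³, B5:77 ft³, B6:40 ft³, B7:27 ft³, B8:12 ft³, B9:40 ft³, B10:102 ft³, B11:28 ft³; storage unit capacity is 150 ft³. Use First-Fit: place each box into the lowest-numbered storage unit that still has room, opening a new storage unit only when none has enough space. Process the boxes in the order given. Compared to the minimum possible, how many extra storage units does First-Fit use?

First-Fit: [83,22,40] [76,27,12,28] [93,40] [77] [102] → 5 storage units.
5 boxes exceed 75 ft³ (half the capacity), and no two of those can share a storage unit, so at least 5 storage units are needed.
So 5 is already optimal.

0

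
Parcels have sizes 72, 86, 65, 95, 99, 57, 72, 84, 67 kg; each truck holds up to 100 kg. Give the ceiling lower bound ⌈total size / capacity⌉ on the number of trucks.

Total size = 72 + 86 + 65 + 95 + 99 + 57 + 72 + 84 + 67 = 697 kg.
⌈697 / 100⌉ = 7.

7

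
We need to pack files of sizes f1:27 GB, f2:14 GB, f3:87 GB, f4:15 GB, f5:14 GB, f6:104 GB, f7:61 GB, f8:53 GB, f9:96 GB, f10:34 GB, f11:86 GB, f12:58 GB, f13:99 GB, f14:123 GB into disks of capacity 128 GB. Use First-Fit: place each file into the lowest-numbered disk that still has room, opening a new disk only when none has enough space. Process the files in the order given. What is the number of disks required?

Put f1 (27 GB) in disk 1; 101 GB remain.
Put f2 (14 GB) in disk 1; 87 GB remain.
Put f3 (87 GB) in disk 1; 0 GB remain.
Put f4 (15 GB) in disk 2; 113 GB remain.
Put f5 (14 GB) in disk 2; 99 GB remain.
Put f6 (104 GB) in disk 3; 24 GB remain.
Put f7 (61 GB) in disk 2; 38 GB remain.
Put f8 (53 GB) in disk 4; 75 GB remain.
Put f9 (96 GB) in disk 5; 32 GB remain.
Put f10 (34 GB) in disk 2; 4 GB remain.
Put f11 (86 GB) in disk 6; 42 GB remain.
Put f12 (58 GB) in disk 4; 17 GB remain.
Put f13 (99 GB) in disk 7; 29 GB remain.
Put f14 (123 GB) in disk 8; 5 GB remain.
Final disks: [27,14,87] [15,14,61,34] [104] [53,58] [96] [86] [99] [123].

8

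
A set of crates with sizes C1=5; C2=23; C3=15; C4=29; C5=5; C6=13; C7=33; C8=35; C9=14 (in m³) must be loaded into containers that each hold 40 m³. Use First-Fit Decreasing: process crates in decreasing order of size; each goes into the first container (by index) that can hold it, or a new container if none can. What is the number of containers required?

5

Sorted descending: 35, 33, 29, 23, 15, 14, 13, 5, 5.
Put 35 m³ in container 1; 5 m³ remain.
Put 33 m³ in container 2; 7 m³ remain.
Put 29 m³ in container 3; 11 m³ remain.
Put 23 m³ in container 4; 17 m³ remain.
Put 15 m³ in container 4; 2 m³ remain.
Put 14 m³ in container 5; 26 m³ remain.
Put 13 m³ in container 5; 13 m³ remain.
Put 5 m³ in container 1; 0 m³ remain.
Put 5 m³ in container 2; 2 m³ remain.
Final containers: [35,5] [33,5] [29] [23,15] [14,13].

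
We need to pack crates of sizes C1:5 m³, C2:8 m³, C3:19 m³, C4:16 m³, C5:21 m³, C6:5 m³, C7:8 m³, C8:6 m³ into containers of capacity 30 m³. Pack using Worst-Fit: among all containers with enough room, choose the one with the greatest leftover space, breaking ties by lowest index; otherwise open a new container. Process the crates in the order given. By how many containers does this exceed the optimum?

0

Worst-Fit: [5,8,16] [19,5,6] [21,8] → 3 containers.
Total size 88 m³; any packing needs at least ⌈88/30⌉ = 3 containers.
So 3 is already optimal.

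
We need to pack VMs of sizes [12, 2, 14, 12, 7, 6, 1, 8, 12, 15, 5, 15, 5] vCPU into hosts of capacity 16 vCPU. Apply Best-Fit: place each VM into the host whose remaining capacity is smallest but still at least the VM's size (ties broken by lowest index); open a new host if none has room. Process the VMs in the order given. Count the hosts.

9 hosts

Put 12 vCPU in host 1; 4 vCPU remain.
Put 2 vCPU in host 1; 2 vCPU remain.
Put 14 vCPU in host 2; 2 vCPU remain.
Put 12 vCPU in host 3; 4 vCPU remain.
Put 7 vCPU in host 4; 9 vCPU remain.
Put 6 vCPU in host 4; 3 vCPU remain.
Put 1 vCPU in host 1; 1 vCPU remain.
Put 8 vCPU in host 5; 8 vCPU remain.
Put 12 vCPU in host 6; 4 vCPU remain.
Put 15 vCPU in host 7; 1 vCPU remain.
Put 5 vCPU in host 5; 3 vCPU remain.
Put 15 vCPU in host 8; 1 vCPU remain.
Put 5 vCPU in host 9; 11 vCPU remain.
Final hosts: [12,2,1] [14] [12] [7,6] [8,5] [12] [15] [15] [5].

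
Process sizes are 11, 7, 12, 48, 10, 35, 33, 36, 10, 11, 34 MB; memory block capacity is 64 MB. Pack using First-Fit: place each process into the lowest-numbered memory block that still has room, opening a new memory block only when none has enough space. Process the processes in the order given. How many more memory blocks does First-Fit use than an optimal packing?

1

First-Fit: [11,7,12,10,10,11] [48] [35] [33] [36] [34] → 6 memory blocks.
5 processes exceed 32 MB (half the capacity), and no two of those can share a memory block, so at least 5 memory blocks are needed.
An optimal packing achieves that bound: [48,12] [36,11,11] [35,10,10,7] [34] [33] → 5 memory blocks.
Excess: 6 − 5 = 1.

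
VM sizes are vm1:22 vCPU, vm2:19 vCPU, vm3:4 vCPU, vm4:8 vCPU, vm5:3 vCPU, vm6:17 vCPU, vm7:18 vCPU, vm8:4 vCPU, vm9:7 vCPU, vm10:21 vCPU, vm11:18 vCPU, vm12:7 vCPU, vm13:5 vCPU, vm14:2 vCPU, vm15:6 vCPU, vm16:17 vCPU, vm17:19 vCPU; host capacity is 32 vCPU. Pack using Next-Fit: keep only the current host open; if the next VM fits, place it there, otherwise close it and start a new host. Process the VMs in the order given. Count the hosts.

Put vm1 (22 vCPU) in host 1; 10 vCPU remain.
Put vm2 (19 vCPU) in host 2; 13 vCPU remain.
Put vm3 (4 vCPU) in host 2; 9 vCPU remain.
Put vm4 (8 vCPU) in host 2; 1 vCPU remain.
Put vm5 (3 vCPU) in host 3; 29 vCPU remain.
Put vm6 (17 vCPU) in host 3; 12 vCPU remain.
Put vm7 (18 vCPU) in host 4; 14 vCPU remain.
Put vm8 (4 vCPU) in host 4; 10 vCPU remain.
Put vm9 (7 vCPU) in host 4; 3 vCPU remain.
Put vm10 (21 vCPU) in host 5; 11 vCPU remain.
Put vm11 (18 vCPU) in host 6; 14 vCPU remain.
Put vm12 (7 vCPU) in host 6; 7 vCPU remain.
Put vm13 (5 vCPU) in host 6; 2 vCPU remain.
Put vm14 (2 vCPU) in host 6; 0 vCPU remain.
Put vm15 (6 vCPU) in host 7; 26 vCPU remain.
Put vm16 (17 vCPU) in host 7; 9 vCPU remain.
Put vm17 (19 vCPU) in host 8; 13 vCPU remain.

8 hosts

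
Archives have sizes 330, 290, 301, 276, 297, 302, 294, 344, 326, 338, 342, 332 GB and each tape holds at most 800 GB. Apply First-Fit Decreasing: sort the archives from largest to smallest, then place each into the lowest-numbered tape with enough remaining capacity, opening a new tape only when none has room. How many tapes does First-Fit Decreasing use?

Sorted descending: 344, 342, 338, 332, 330, 326, 302, 301, 297, 294, 290, 276.
tape 1: place 344 GB, 456 GB left
tape 1: place 342 GB, 114 GB left
tape 2: place 338 GB, 462 GB left
tape 2: place 332 GB, 130 GB left
tape 3: place 330 GB, 470 GB left
tape 3: place 326 GB, 144 GB left
tape 4: place 302 GB, 498 GB left
tape 4: place 301 GB, 197 GB left
tape 5: place 297 GB, 503 GB left
tape 5: place 294 GB, 209 GB left
tape 6: place 290 GB, 510 GB left
tape 6: place 276 GB, 234 GB left
Final tapes: [344,342] [338,332] [330,326] [302,301] [297,294] [290,276].

6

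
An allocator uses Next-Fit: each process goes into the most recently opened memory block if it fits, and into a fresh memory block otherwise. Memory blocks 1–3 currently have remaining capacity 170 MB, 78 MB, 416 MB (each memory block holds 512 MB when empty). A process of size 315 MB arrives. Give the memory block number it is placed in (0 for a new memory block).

Next-Fit only looks at memory block 3, which has 416 MB free.
315 MB fits there.

3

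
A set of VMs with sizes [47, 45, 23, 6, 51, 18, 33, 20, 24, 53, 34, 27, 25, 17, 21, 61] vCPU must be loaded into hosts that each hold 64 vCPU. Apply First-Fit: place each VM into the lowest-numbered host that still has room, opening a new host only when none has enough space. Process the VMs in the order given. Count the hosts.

9

host 1: place 47 vCPU, 17 vCPU left
host 2: place 45 vCPU, 19 vCPU left
host 3: place 23 vCPU, 41 vCPU left
host 1: place 6 vCPU, 11 vCPU left
host 4: place 51 vCPU, 13 vCPU left
host 2: place 18 vCPU, 1 vCPU left
host 3: place 33 vCPU, 8 vCPU left
host 5: place 20 vCPU, 44 vCPU left
host 5: place 24 vCPU, 20 vCPU left
host 6: place 53 vCPU, 11 vCPU left
host 7: place 34 vCPU, 30 vCPU left
host 7: place 27 vCPU, 3 vCPU left
host 8: place 25 vCPU, 39 vCPU left
host 5: place 17 vCPU, 3 vCPU left
host 8: place 21 vCPU, 18 vCPU left
host 9: place 61 vCPU, 3 vCPU left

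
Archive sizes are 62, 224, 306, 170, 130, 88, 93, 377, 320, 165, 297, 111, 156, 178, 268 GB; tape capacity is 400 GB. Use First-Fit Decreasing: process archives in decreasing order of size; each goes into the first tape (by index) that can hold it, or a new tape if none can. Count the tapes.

Sorted descending: 377, 320, 306, 297, 268, 224, 178, 170, 165, 156, 130, 111, 93, 88, 62.
tape 1: place 377 GB, 23 GB left
tape 2: place 320 GB, 80 GB left
tape 3: place 306 GB, 94 GB left
tape 4: place 297 GB, 103 GB left
tape 5: place 268 GB, 132 GB left
tape 6: place 224 GB, 176 GB left
tape 7: place 178 GB, 222 GB left
tape 6: place 170 GB, 6 GB left
tape 7: place 165 GB, 57 GB left
tape 8: place 156 GB, 244 GB left
tape 5: place 130 GB, 2 GB left
tape 8: place 111 GB, 133 GB left
tape 3: place 93 GB, 1 GB left
tape 4: place 88 GB, 15 GB left
tape 2: place 62 GB, 18 GB left

8 tapes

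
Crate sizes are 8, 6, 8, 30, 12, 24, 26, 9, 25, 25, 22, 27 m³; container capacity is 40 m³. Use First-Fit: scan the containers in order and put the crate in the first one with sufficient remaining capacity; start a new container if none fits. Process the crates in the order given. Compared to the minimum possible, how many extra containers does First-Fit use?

First-Fit: [8,6,8,12] [30,9] [24] [26] [25] [25] [22] [27] → 8 containers.
7 crates exceed 20 m³ (half the capacity), and no two of those can share a container, so at least 7 containers are needed.
An optimal packing achieves that bound: [30,9] [27,12] [26,8,6] [25,8] [25] [24] [22] → 7 containers.
Excess: 8 − 7 = 1.

1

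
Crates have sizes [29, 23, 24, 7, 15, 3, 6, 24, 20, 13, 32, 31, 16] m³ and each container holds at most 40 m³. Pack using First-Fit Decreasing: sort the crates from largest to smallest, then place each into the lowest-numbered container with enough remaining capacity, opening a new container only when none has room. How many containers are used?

7 containers

Sorted descending: 32, 31, 29, 24, 24, 23, 20, 16, 15, 13, 7, 6, 3.
32 m³ → container 1 (remaining 8 m³)
31 m³ → container 2 (remaining 9 m³)
29 m³ → container 3 (remaining 11 m³)
24 m³ → container 4 (remaining 16 m³)
24 m³ → container 5 (remaining 16 m³)
23 m³ → container 6 (remaining 17 m³)
20 m³ → container 7 (remaining 20 m³)
16 m³ → container 4 (remaining 0 m³)
15 m³ → container 5 (remaining 1 m³)
13 m³ → container 6 (remaining 4 m³)
7 m³ → container 1 (remaining 1 m³)
6 m³ → container 2 (remaining 3 m³)
3 m³ → container 2 (remaining 0 m³)
Final containers: [32,7] [31,6,3] [29] [24,16] [24,15] [23,13] [20].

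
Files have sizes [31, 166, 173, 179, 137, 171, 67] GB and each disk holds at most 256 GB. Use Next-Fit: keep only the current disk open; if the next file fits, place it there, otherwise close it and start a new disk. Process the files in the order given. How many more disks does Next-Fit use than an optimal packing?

Next-Fit: [31,166] [173] [179] [137] [171,67] → 5 disks.
5 files exceed 128 GB (half the capacity), and no two of those can share a disk, so at least 5 disks are needed.
So 5 is already optimal.

0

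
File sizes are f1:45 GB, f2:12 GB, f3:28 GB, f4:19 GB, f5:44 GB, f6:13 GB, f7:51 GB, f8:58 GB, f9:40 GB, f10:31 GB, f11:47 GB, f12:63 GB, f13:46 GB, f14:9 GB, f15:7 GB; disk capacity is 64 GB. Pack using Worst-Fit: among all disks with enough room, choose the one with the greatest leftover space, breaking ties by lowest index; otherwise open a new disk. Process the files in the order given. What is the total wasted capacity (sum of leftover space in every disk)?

127

Put f1 (45 GB) in disk 1; 19 GB remain.
Put f2 (12 GB) in disk 1; 7 GB remain.
Put f3 (28 GB) in disk 2; 36 GB remain.
Put f4 (19 GB) in disk 2; 17 GB remain.
Put f5 (44 GB) in disk 3; 20 GB remain.
Put f6 (13 GB) in disk 3; 7 GB remain.
Put f7 (51 GB) in disk 4; 13 GB remain.
Put f8 (58 GB) in disk 5; 6 GB remain.
Put f9 (40 GB) in disk 6; 24 GB remain.
Put f10 (31 GB) in disk 7; 33 GB remain.
Put f11 (47 GB) in disk 8; 17 GB remain.
Put f12 (63 GB) in disk 9; 1 GB remain.
Put f13 (46 GB) in disk 10; 18 GB remain.
Put f14 (9 GB) in disk 7; 24 GB remain.
Put f15 (7 GB) in disk 6; 17 GB remain.
10 disks × 64 GB = 640 GB; used 513 GB; unused 127 GB.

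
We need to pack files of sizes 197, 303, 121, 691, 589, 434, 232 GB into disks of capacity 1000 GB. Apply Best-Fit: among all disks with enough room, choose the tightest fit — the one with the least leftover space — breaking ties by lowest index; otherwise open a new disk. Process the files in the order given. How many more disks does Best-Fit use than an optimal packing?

1

Best-Fit: [197,303,121] [691,232] [589] [434] → 4 disks.
Total size 2567 GB; any packing needs at least ⌈2567/1000⌉ = 3 disks.
An optimal packing achieves that bound: [691,303] [589,232,121] [434,197] → 3 disks.
Excess: 4 − 3 = 1.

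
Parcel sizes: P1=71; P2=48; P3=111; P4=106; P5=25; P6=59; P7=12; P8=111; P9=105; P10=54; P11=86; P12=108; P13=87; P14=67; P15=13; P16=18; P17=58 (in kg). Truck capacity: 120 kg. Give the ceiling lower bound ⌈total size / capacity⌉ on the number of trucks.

Total size = 71 + 48 + 111 + 106 + 25 + 59 + 12 + 111 + 105 + 54 + 86 + 108 + 87 + 67 + 13 + 18 + 58 = 1139 kg.
⌈1139 / 120⌉ = 10.

10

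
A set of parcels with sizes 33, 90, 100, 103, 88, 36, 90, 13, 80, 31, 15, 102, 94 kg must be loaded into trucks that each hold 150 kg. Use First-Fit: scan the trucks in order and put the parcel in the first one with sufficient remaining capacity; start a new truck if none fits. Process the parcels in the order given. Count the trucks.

33 kg → truck 1 (remaining 117 kg)
90 kg → truck 1 (remaining 27 kg)
100 kg → truck 2 (remaining 50 kg)
103 kg → truck 3 (remaining 47 kg)
88 kg → truck 4 (remaining 62 kg)
36 kg → truck 2 (remaining 14 kg)
90 kg → truck 5 (remaining 60 kg)
13 kg → truck 1 (remaining 14 kg)
80 kg → truck 6 (remaining 70 kg)
31 kg → truck 3 (remaining 16 kg)
15 kg → truck 3 (remaining 1 kg)
102 kg → truck 7 (remaining 48 kg)
94 kg → truck 8 (remaining 56 kg)
Final trucks: [33,90,13] [100,36] [103,31,15] [88] [90] [80] [102] [94].

8 trucks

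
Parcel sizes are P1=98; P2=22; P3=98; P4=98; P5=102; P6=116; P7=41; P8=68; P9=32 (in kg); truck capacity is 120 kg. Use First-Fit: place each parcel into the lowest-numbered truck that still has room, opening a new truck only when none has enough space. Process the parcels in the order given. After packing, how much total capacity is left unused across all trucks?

165

P1 (98 kg) → truck 1 (remaining 22 kg)
P2 (22 kg) → truck 1 (remaining 0 kg)
P3 (98 kg) → truck 2 (remaining 22 kg)
P4 (98 kg) → truck 3 (remaining 22 kg)
P5 (102 kg) → truck 4 (remaining 18 kg)
P6 (116 kg) → truck 5 (remaining 4 kg)
P7 (41 kg) → truck 6 (remaining 79 kg)
P8 (68 kg) → truck 6 (remaining 11 kg)
P9 (32 kg) → truck 7 (remaining 88 kg)
7 trucks × 120 kg = 840 kg; used 675 kg; unused 165 kg.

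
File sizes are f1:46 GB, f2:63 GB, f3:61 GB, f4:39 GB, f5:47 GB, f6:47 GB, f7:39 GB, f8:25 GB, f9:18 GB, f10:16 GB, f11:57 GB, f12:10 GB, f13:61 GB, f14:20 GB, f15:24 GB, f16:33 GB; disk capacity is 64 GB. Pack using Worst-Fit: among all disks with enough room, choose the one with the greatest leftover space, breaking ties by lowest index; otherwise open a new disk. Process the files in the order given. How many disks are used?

disk 1: place f1 (46 GB), 18 GB left
disk 2: place f2 (63 GB), 1 GB left
disk 3: place f3 (61 GB), 3 GB left
disk 4: place f4 (39 GB), 25 GB left
disk 5: place f5 (47 GB), 17 GB left
disk 6: place f6 (47 GB), 17 GB left
disk 7: place f7 (39 GB), 25 GB left
disk 4: place f8 (25 GB), 0 GB left
disk 7: place f9 (18 GB), 7 GB left
disk 1: place f10 (16 GB), 2 GB left
disk 8: place f11 (57 GB), 7 GB left
disk 5: place f12 (10 GB), 7 GB left
disk 9: place f13 (61 GB), 3 GB left
disk 10: place f14 (20 GB), 44 GB left
disk 10: place f15 (24 GB), 20 GB left
disk 11: place f16 (33 GB), 31 GB left
Final disks: [46,16] [63] [61] [39,25] [47,10] [47] [39,18] [57] [61] [20,24] [33].

11 disks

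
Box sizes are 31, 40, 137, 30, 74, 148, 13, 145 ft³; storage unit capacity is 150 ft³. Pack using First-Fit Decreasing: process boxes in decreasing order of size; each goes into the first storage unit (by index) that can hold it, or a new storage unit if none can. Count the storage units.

5

Sorted descending: 148, 145, 137, 74, 40, 31, 30, 13.
148 ft³ → storage unit 1 (remaining 2 ft³)
145 ft³ → storage unit 2 (remaining 5 ft³)
137 ft³ → storage unit 3 (remaining 13 ft³)
74 ft³ → storage unit 4 (remaining 76 ft³)
40 ft³ → storage unit 4 (remaining 36 ft³)
31 ft³ → storage unit 4 (remaining 5 ft³)
30 ft³ → storage unit 5 (remaining 120 ft³)
13 ft³ → storage unit 3 (remaining 0 ft³)
Final storage units: [148] [145] [137,13] [74,40,31] [30].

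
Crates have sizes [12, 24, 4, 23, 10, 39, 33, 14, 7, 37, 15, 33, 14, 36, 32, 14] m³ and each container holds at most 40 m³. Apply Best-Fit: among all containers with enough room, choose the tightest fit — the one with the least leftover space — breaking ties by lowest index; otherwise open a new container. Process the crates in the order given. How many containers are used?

Put 12 m³ in container 1; 28 m³ remain.
Put 24 m³ in container 1; 4 m³ remain.
Put 4 m³ in container 1; 0 m³ remain.
Put 23 m³ in container 2; 17 m³ remain.
Put 10 m³ in container 2; 7 m³ remain.
Put 39 m³ in container 3; 1 m³ remain.
Put 33 m³ in container 4; 7 m³ remain.
Put 14 m³ in container 5; 26 m³ remain.
Put 7 m³ in container 2; 0 m³ remain.
Put 37 m³ in container 6; 3 m³ remain.
Put 15 m³ in container 5; 11 m³ remain.
Put 33 m³ in container 7; 7 m³ remain.
Put 14 m³ in container 8; 26 m³ remain.
Put 36 m³ in container 9; 4 m³ remain.
Put 32 m³ in container 10; 8 m³ remain.
Put 14 m³ in container 8; 12 m³ remain.

10 containers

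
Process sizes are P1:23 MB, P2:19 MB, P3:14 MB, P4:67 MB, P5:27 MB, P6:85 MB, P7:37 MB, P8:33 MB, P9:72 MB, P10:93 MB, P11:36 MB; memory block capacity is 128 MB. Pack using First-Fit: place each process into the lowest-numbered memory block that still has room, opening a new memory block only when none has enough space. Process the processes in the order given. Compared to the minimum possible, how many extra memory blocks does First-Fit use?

1

First-Fit: [23,19,14,67] [27,85] [37,33,36] [72] [93] → 5 memory blocks.
Total size 506 MB; any packing needs at least ⌈506/128⌉ = 4 memory blocks.
An optimal packing achieves that bound: [93,33] [85,27,14] [72,37,19] [67,36,23] → 4 memory blocks.
Excess: 5 − 4 = 1.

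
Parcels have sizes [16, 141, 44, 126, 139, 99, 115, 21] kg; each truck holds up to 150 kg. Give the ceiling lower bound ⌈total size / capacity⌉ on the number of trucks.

5

Total size = 16 + 141 + 44 + 126 + 139 + 99 + 115 + 21 = 701 kg.
⌈701 / 150⌉ = 5.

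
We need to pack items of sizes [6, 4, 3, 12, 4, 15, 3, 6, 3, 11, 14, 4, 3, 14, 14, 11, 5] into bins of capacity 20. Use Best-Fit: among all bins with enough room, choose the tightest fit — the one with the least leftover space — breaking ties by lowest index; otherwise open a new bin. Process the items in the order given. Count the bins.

Put 6 in bin 1; 14 remain.
Put 4 in bin 1; 10 remain.
Put 3 in bin 1; 7 remain.
Put 12 in bin 2; 8 remain.
Put 4 in bin 1; 3 remain.
Put 15 in bin 3; 5 remain.
Put 3 in bin 1; 0 remain.
Put 6 in bin 2; 2 remain.
Put 3 in bin 3; 2 remain.
Put 11 in bin 4; 9 remain.
Put 14 in bin 5; 6 remain.
Put 4 in bin 5; 2 remain.
Put 3 in bin 4; 6 remain.
Put 14 in bin 6; 6 remain.
Put 14 in bin 7; 6 remain.
Put 11 in bin 8; 9 remain.
Put 5 in bin 4; 1 remain.

8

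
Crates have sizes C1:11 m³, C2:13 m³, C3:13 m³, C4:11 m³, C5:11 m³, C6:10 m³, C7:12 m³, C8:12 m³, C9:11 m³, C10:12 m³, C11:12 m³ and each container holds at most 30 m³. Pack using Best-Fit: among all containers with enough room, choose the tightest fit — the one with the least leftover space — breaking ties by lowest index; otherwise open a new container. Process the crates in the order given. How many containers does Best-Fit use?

6 containers

container 1: place C1 (11 m³), 19 m³ left
container 1: place C2 (13 m³), 6 m³ left
container 2: place C3 (13 m³), 17 m³ left
container 2: place C4 (11 m³), 6 m³ left
container 3: place C5 (11 m³), 19 m³ left
container 3: place C6 (10 m³), 9 m³ left
container 4: place C7 (12 m³), 18 m³ left
container 4: place C8 (12 m³), 6 m³ left
container 5: place C9 (11 m³), 19 m³ left
container 5: place C10 (12 m³), 7 m³ left
container 6: place C11 (12 m³), 18 m³ left
Final containers: [11,13] [13,11] [11,10] [12,12] [11,12] [12].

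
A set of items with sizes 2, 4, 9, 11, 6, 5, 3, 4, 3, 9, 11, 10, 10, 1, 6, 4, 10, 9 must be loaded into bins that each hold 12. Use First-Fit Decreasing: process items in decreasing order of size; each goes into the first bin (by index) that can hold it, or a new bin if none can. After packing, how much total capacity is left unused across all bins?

15

Sorted descending: 11, 11, 10, 10, 10, 9, 9, 9, 6, 6, 5, 4, 4, 4, 3, 3, 2, 1.
11 → bin 1 (remaining 1)
11 → bin 2 (remaining 1)
10 → bin 3 (remaining 2)
10 → bin 4 (remaining 2)
10 → bin 5 (remaining 2)
9 → bin 6 (remaining 3)
9 → bin 7 (remaining 3)
9 → bin 8 (remaining 3)
6 → bin 9 (remaining 6)
6 → bin 9 (remaining 0)
5 → bin 10 (remaining 7)
4 → bin 10 (remaining 3)
4 → bin 11 (remaining 8)
4 → bin 11 (remaining 4)
3 → bin 6 (remaining 0)
3 → bin 7 (remaining 0)
2 → bin 3 (remaining 0)
1 → bin 1 (remaining 0)
11 bins × 12 = 132; used 117; unused 15.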